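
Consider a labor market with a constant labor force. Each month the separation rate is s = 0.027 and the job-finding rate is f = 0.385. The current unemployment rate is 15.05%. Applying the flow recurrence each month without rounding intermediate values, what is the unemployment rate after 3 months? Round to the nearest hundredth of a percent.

With a fixed labor force, u_{t+1} = u_t + s·(1−u_t) − f·u_t = u_t·(1−s−f) + s.
Here 1−s−f = 0.588 and s = 0.027.
u_1 = 0.150500 × 0.588 + 0.027 = 0.115494.
u_2 = 0.115494 × 0.588 + 0.027 = 0.094910.
u_3 = 0.094910 × 0.588 + 0.027 = 0.082807.

Unemployment rate after three months ≈ 8.28%.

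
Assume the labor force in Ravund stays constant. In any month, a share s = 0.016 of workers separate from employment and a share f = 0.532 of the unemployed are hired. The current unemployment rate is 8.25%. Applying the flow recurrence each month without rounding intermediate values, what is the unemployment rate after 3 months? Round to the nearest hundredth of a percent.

Unemployment rate after three months ≈ 3.41%.

With a fixed labor force, u_{t+1} = u_t + s·(1−u_t) − f·u_t = u_t·(1−s−f) + s.
Here 1−s−f = 0.452 and s = 0.016.
u_1 = 0.082500 × 0.452 + 0.016 = 0.053290.
u_2 = 0.053290 × 0.452 + 0.016 = 0.040087.
u_3 = 0.040087 × 0.452 + 0.016 = 0.034119.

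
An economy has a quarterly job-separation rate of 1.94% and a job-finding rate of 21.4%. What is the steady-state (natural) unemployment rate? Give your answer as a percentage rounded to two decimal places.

Steady-state unemployment rate ≈ 8.31%.

At steady state the flows balance: s·E = f·U, so U/(E+U) = s/(s+f).
u* = 1.94 / (1.94 + 21.4) = 1.94 / 23.34 = 8.31%.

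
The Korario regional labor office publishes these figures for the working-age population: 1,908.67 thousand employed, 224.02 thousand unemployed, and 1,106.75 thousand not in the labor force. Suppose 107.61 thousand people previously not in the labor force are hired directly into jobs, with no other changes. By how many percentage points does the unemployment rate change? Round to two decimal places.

The unemployment rate changes by −0.50 percentage points.

Initially, labor force = 1,908.67 + 224.02 = 2,132.69 thousand, so u = 224.02/2,132.69 = 10.50%.
After the change, employed and labor force both rise by 107.61; unemployed unchanged → E = 2,016.28, U = 224.02, labor force = 2,240.30 thousand.
New unemployment rate = 224.02 / 2,240.30 = 10.00%.
Change = 10.00% − 10.50% = −0.50 percentage points.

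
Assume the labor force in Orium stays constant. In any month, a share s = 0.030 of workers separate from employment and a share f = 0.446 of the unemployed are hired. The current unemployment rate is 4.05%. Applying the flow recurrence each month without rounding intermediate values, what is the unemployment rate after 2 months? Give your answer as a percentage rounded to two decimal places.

With a fixed labor force, u_{t+1} = u_t + s·(1−u_t) − f·u_t = u_t·(1−s−f) + s.
Here 1−s−f = 0.524 and s = 0.030.
u_1 = 0.040500 × 0.524 + 0.030 = 0.051222.
u_2 = 0.051222 × 0.524 + 0.030 = 0.056840.

Unemployment rate after two months ≈ 5.68%.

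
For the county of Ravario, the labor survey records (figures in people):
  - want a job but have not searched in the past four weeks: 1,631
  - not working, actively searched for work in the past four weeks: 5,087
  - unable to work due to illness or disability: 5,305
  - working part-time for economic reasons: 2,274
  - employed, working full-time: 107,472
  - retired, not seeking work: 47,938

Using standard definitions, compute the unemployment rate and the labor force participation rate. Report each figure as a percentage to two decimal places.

Unemployment rate ≈ 4.43%; labor force participation rate ≈ 67.67%.

Employed = 2,274 + 107,472 = 109,746 (anyone who worked, including part-time for economic reasons, counts as employed).
Unemployed = 5,087.
Labor force = 109,746 + 5,087 = 114,833.
Not in labor force = 1,631 + 5,305 + 47,938 = 54,874 (those not working and not actively searching are outside the labor force — including those who want a job but have given up searching).
Civilian working-age population = 114,833 + 54,874 = 169,707.
Unemployment rate = 5,087 / 114,833 = 4.43%.
Labor force participation rate = 114,833 / 169,707 = 67.67%.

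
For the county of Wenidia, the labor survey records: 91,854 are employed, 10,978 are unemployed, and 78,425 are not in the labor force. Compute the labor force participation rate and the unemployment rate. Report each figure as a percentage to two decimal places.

Labor force = employed + unemployed = 91,854 + 10,978 = 102,832.
Working-age population = 102,832 + 78,425 = 181,257.
Unemployment rate = 10,978 / 102,832 = 10.68%.
Labor force participation rate = 102,832 / 181,257 = 56.73%.

Labor force participation rate ≈ 56.73%; unemployment rate ≈ 10.68%.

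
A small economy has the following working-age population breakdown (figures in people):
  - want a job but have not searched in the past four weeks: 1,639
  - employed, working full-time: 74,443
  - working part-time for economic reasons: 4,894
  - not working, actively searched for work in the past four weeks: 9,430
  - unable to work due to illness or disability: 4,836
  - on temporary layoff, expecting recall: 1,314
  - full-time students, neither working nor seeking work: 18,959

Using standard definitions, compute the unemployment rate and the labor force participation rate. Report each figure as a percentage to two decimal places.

Unemployment rate ≈ 11.93%; labor force participation rate ≈ 77.98%.

Employed = 74,443 + 4,894 = 79,337 (anyone who worked, including part-time for economic reasons, counts as employed).
Unemployed = 9,430 + 1,314 = 10,744 (jobless and actively searching, or on temporary layoff).
Labor force = 79,337 + 10,744 = 90,081.
Not in labor force = 1,639 + 4,836 + 18,959 = 25,434 (those not working and not actively searching are outside the labor force — including those who want a job but have given up searching).
Civilian working-age population = 90,081 + 25,434 = 115,515.
Unemployment rate = 10,744 / 90,081 = 11.93%.
Labor force participation rate = 90,081 / 115,515 = 77.98%.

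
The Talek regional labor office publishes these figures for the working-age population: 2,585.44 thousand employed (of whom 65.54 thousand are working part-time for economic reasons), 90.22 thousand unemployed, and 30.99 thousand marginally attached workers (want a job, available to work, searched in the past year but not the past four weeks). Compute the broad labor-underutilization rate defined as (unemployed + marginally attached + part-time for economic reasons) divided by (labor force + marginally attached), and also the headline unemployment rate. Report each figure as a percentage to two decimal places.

Broad underutilization rate ≈ 6.90%; headline unemployment rate ≈ 3.37%.

Labor force = 2,585.44 + 90.22 = 2,675.66 thousand.
Numerator = 90.22 + 30.99 + 65.54 = 186.75 thousand.
Denominator = 2,675.66 + 30.99 = 2,706.65 thousand.
Broad rate = 186.75 / 2,706.65 = 6.90%.
Headline unemployment rate = 90.22 / 2,675.66 = 3.37%.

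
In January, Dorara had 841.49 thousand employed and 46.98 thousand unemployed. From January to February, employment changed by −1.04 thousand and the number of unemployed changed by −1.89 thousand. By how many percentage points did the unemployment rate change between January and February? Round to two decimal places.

The unemployment rate changed by −0.20 percentage points.

January: labor force = 841.49 + 46.98 = 888.47; u = 46.98/888.47 = 5.29%.
February: labor force = 840.45 + 45.09 = 885.54; u = 45.09/885.54 = 5.09%.
Change = 5.09% − 5.29% = −0.20 pp.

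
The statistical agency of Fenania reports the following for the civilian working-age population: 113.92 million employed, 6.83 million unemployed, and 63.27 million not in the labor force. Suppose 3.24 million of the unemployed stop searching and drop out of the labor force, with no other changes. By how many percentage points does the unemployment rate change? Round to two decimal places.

Initially, labor force = 113.92 + 6.83 = 120.75 million, so u = 6.83/120.75 = 5.66%.
After the change, unemployed and labor force both fall by 3.24 → E = 113.92, U = 3.59, labor force = 117.51 million.
New unemployment rate = 3.59 / 117.51 = 3.06%.
Change = 3.06% − 5.66% = −2.60 percentage points.

The unemployment rate changes by −2.60 percentage points.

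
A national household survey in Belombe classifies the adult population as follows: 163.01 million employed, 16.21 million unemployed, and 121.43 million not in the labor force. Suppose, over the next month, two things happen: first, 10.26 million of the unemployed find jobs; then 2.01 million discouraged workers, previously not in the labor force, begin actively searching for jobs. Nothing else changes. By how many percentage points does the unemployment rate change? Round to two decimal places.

Initially, labor force = 163.01 + 16.21 = 179.22 million, so u = 16.21/179.22 = 9.04%.
After the first change, unemployed falls and employed rises by 10.26; labor force unchanged → E = 173.27, U = 5.95, labor force = 179.22 million.
After the second change, unemployed and labor force both rise by 2.01 → E = 173.27, U = 7.96, labor force = 181.23 million.
New unemployment rate = 7.96 / 181.23 = 4.39%.
Change = 4.39% − 9.04% = −4.65 percentage points.

The unemployment rate changes by −4.65 percentage points.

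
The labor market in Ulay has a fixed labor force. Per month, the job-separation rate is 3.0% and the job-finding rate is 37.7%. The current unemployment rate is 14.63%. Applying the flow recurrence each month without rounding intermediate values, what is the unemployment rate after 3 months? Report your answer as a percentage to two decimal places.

Unemployment rate after three months ≈ 8.88%.

With a fixed labor force, u_{t+1} = u_t + s·(1−u_t) − f·u_t = u_t·(1−s−f) + s.
Here 1−s−f = 0.593 and s = 0.030.
u_1 = 0.146300 × 0.593 + 0.030 = 0.116756.
u_2 = 0.116756 × 0.593 + 0.030 = 0.099236.
u_3 = 0.099236 × 0.593 + 0.030 = 0.088847.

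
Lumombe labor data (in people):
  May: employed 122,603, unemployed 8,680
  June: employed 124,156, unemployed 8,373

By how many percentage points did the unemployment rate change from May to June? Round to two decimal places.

The unemployment rate changed by −0.29 percentage points.

May: labor force = 122,603 + 8,680 = 131,283; u = 8,680/131,283 = 6.61%.
June: labor force = 124,156 + 8,373 = 132,529; u = 8,373/132,529 = 6.32%.
Change = 6.32% − 6.61% = −0.29 pp.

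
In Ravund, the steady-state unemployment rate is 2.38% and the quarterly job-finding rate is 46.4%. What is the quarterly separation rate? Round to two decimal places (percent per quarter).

From u* = s/(s+f): s = u·f/(1−u).
s = 0.0238 × 46.4 / (1 − 0.0238) = 1.1043 / 0.9762 ≈ 1.13% per quarter.

Separation rate ≈ 1.13% per quarter.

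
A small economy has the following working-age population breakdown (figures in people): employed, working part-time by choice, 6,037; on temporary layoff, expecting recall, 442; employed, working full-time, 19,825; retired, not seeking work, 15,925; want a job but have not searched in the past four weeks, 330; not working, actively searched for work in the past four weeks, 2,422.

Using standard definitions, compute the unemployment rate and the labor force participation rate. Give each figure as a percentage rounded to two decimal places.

Employed = 6,037 + 19,825 = 25,862.
Unemployed = 442 + 2,422 = 2,864 (jobless and actively searching, or on temporary layoff).
Labor force = 25,862 + 2,864 = 28,726.
Not in labor force = 15,925 + 330 = 16,255 (those not working and not actively searching are outside the labor force — including those who want a job but have given up searching).
Civilian working-age population = 28,726 + 16,255 = 44,981.
Unemployment rate = 2,864 / 28,726 = 9.97%.
Labor force participation rate = 28,726 / 44,981 = 63.86%.

Unemployment rate ≈ 9.97%; labor force participation rate ≈ 63.86%.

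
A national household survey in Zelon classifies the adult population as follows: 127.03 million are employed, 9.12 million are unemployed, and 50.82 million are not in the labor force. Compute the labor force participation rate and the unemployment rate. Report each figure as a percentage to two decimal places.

Labor force participation rate ≈ 72.82%; unemployment rate ≈ 6.70%.

Labor force = employed + unemployed = 127.03 + 9.12 = 136.15 million.
Working-age population = 136.15 + 50.82 = 186.97 million.
Unemployment rate = 9.12 / 136.15 = 6.70%.
Labor force participation rate = 136.15 / 186.97 = 72.82%.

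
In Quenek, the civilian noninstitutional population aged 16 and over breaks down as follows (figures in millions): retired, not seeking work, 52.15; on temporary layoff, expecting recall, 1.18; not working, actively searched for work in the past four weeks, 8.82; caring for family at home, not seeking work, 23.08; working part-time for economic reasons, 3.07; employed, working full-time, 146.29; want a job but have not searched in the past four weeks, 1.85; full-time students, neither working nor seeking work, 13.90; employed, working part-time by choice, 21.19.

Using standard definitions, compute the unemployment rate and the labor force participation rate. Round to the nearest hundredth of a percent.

Employed = 3.07 + 146.29 + 21.19 = 170.55 million (anyone who worked, including part-time for economic reasons, counts as employed).
Unemployed = 1.18 + 8.82 = 10.00 million (jobless and actively searching, or on temporary layoff).
Labor force = 170.55 + 10.00 = 180.55 million.
Not in labor force = 52.15 + 23.08 + 1.85 + 13.90 = 90.98 million (those not working and not actively searching are outside the labor force — including those who want a job but have given up searching).
Civilian working-age population = 180.55 + 90.98 = 271.53 million.
Unemployment rate = 10.00 / 180.55 = 5.54%.
Labor force participation rate = 180.55 / 271.53 = 66.49%.

Unemployment rate ≈ 5.54%; labor force participation rate ≈ 66.49%.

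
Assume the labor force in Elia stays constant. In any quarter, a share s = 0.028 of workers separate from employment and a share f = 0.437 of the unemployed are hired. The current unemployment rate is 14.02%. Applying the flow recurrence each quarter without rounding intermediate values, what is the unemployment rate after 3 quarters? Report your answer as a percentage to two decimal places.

With a fixed labor force, u_{t+1} = u_t + s·(1−u_t) − f·u_t = u_t·(1−s−f) + s.
Here 1−s−f = 0.535 and s = 0.028.
u_1 = 0.140200 × 0.535 + 0.028 = 0.103007.
u_2 = 0.103007 × 0.535 + 0.028 = 0.083109.
u_3 = 0.083109 × 0.535 + 0.028 = 0.072463.

Unemployment rate after three quarters ≈ 7.25%.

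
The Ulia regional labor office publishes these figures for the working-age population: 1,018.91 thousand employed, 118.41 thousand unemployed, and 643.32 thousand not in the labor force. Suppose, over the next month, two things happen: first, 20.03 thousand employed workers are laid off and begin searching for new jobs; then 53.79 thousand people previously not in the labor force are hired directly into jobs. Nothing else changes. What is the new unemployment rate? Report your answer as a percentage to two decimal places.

Initially, labor force = 1,018.91 + 118.41 = 1,137.32 thousand, so u = 118.41/1,137.32 = 10.41%.
After the first change, employed falls and unemployed rises by 20.03; labor force unchanged → E = 998.88, U = 138.44, labor force = 1,137.32 thousand.
After the second change, employed and labor force both rise by 53.79; unemployed unchanged → E = 1,052.67, U = 138.44, labor force = 1,191.11 thousand.
New unemployment rate = 138.44 / 1,191.11 = 11.62%.

New unemployment rate ≈ 11.62%.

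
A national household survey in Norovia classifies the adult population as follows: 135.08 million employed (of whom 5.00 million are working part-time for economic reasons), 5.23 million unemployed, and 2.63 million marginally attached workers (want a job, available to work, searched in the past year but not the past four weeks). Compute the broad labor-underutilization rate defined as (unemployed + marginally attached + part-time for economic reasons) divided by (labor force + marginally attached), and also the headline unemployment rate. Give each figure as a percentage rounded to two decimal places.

Labor force = 135.08 + 5.23 = 140.31 million.
Numerator = 5.23 + 2.63 + 5.00 = 12.86 million.
Denominator = 140.31 + 2.63 = 142.94 million.
Broad rate = 12.86 / 142.94 = 9.00%.
Headline unemployment rate = 5.23 / 140.31 = 3.73%.

Broad underutilization rate ≈ 9.00%; headline unemployment rate ≈ 3.73%.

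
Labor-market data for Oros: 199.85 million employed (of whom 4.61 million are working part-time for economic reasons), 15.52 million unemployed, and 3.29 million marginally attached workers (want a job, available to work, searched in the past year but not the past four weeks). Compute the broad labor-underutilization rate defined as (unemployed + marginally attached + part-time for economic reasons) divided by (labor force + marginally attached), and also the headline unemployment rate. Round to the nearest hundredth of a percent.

Broad underutilization rate ≈ 10.71%; headline unemployment rate ≈ 7.21%.

Labor force = 199.85 + 15.52 = 215.37 million.
Numerator = 15.52 + 3.29 + 4.61 = 23.42 million.
Denominator = 215.37 + 3.29 = 218.66 million.
Broad rate = 23.42 / 218.66 = 10.71%.
Headline unemployment rate = 15.52 / 215.37 = 7.21%.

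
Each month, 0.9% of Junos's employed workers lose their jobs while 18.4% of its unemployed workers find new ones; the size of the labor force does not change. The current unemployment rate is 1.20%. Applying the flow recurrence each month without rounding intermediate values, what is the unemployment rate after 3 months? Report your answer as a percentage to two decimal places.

Unemployment rate after three months ≈ 2.84%.

With a fixed labor force, u_{t+1} = u_t + s·(1−u_t) − f·u_t = u_t·(1−s−f) + s.
Here 1−s−f = 0.807 and s = 0.009.
u_1 = 0.012000 × 0.807 + 0.009 = 0.018684.
u_2 = 0.018684 × 0.807 + 0.009 = 0.024078.
u_3 = 0.024078 × 0.807 + 0.009 = 0.028431.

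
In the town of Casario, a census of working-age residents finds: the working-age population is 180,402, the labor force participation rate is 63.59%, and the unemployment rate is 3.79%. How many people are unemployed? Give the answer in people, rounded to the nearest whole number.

About 4,348 are unemployed.

Labor force = 0.6359 × 180,402 = 114,718.
Unemployed = 0.0379 × 114,718 ≈ 4,348.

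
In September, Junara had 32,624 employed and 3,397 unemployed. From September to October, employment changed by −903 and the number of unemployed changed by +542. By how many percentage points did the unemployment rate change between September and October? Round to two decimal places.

The unemployment rate changed by +1.62 percentage points.

September: labor force = 32,624 + 3,397 = 36,021; u = 3,397/36,021 = 9.43%.
October: labor force = 31,721 + 3,939 = 35,660; u = 3,939/35,660 = 11.05%.
Change = 11.05% − 9.43% = +1.62 pp.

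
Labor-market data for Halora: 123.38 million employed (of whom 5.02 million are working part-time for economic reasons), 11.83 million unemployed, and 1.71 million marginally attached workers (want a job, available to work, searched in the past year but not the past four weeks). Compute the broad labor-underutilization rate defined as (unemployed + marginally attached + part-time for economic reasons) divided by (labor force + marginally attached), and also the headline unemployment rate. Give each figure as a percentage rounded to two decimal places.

Broad underutilization rate ≈ 13.56%; headline unemployment rate ≈ 8.75%.

Labor force = 123.38 + 11.83 = 135.21 million.
Numerator = 11.83 + 1.71 + 5.02 = 18.56 million.
Denominator = 135.21 + 1.71 = 136.92 million.
Broad rate = 18.56 / 136.92 = 13.56%.
Headline unemployment rate = 11.83 / 135.21 = 8.75%.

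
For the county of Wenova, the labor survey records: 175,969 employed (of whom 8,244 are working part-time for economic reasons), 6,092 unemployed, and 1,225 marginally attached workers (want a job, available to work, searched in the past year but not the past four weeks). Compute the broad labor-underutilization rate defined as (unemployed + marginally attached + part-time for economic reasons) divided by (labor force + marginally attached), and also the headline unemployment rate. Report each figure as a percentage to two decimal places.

Broad underutilization rate ≈ 8.49%; headline unemployment rate ≈ 3.35%.

Labor force = 175,969 + 6,092 = 182,061.
Numerator = 6,092 + 1,225 + 8,244 = 15,561.
Denominator = 182,061 + 1,225 = 183,286.
Broad rate = 15,561 / 183,286 = 8.49%.
Headline unemployment rate = 6,092 / 182,061 = 3.35%.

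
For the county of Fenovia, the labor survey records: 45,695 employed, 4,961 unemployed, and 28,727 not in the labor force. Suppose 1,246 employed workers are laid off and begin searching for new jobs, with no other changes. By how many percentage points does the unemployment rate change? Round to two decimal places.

The unemployment rate changes by +2.46 percentage points.

Initially, labor force = 45,695 + 4,961 = 50,656, so u = 4,961/50,656 = 9.79%.
After the change, employed falls and unemployed rises by 1,246; labor force unchanged → E = 44,449, U = 6,207, labor force = 50,656.
New unemployment rate = 6,207 / 50,656 = 12.25%.
Change = 12.25% − 9.79% = +2.46 percentage points.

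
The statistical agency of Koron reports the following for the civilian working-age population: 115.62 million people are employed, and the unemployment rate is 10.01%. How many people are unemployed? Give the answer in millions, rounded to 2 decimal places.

Let U be the number unemployed. The labor force is E + U, and U/(E+U) = 0.1001.
So U = 0.1001 × 115.62 / (1 − 0.1001) = 11.5736 / 0.8999 ≈ 12.86 million.

About 12.86 million are unemployed.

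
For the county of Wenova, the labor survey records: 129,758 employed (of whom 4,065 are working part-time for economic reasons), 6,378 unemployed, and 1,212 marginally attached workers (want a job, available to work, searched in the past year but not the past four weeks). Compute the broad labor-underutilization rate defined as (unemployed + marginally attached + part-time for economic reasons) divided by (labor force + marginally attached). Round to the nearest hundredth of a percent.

Broad underutilization rate ≈ 8.49%.

Labor force = 129,758 + 6,378 = 136,136.
Numerator = 6,378 + 1,212 + 4,065 = 11,655.
Denominator = 136,136 + 1,212 = 137,348.
Broad rate = 11,655 / 137,348 = 8.49%.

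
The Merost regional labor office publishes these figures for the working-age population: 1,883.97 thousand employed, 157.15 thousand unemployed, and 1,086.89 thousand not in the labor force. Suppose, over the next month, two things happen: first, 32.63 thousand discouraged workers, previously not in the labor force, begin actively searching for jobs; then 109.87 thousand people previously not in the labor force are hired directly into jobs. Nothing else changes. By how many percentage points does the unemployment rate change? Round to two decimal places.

The unemployment rate changes by +0.99 percentage points.

Initially, labor force = 1,883.97 + 157.15 = 2,041.12 thousand, so u = 157.15/2,041.12 = 7.70%.
After the first change, unemployed and labor force both rise by 32.63 → E = 1,883.97, U = 189.78, labor force = 2,073.75 thousand.
After the second change, employed and labor force both rise by 109.87; unemployed unchanged → E = 1,993.84, U = 189.78, labor force = 2,183.62 thousand.
New unemployment rate = 189.78 / 2,183.62 = 8.69%.
Change = 8.69% − 7.70% = +0.99 percentage points.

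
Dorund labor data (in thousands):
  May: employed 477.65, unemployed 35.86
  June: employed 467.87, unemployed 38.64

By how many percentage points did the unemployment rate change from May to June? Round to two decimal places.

The unemployment rate changed by +0.65 percentage points.

May: labor force = 477.65 + 35.86 = 513.51; u = 35.86/513.51 = 6.98%.
June: labor force = 467.87 + 38.64 = 506.51; u = 38.64/506.51 = 7.63%.
Change = 7.63% − 6.98% = +0.65 pp.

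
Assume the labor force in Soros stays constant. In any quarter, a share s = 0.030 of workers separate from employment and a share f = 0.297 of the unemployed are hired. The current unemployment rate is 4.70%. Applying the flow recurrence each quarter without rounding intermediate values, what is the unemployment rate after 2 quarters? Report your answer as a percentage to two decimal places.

With a fixed labor force, u_{t+1} = u_t + s·(1−u_t) − f·u_t = u_t·(1−s−f) + s.
Here 1−s−f = 0.673 and s = 0.030.
u_1 = 0.047000 × 0.673 + 0.030 = 0.061631.
u_2 = 0.061631 × 0.673 + 0.030 = 0.071478.

Unemployment rate after two quarters ≈ 7.15%.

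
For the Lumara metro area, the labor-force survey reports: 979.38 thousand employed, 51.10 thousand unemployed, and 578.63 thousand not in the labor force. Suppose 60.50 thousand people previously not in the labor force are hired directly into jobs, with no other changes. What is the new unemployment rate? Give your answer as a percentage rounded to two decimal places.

New unemployment rate ≈ 4.68%.

Initially, labor force = 979.38 + 51.10 = 1,030.48 thousand, so u = 51.10/1,030.48 = 4.96%.
After the change, employed and labor force both rise by 60.50; unemployed unchanged → E = 1,039.88, U = 51.10, labor force = 1,090.98 thousand.
New unemployment rate = 51.10 / 1,090.98 = 4.68%.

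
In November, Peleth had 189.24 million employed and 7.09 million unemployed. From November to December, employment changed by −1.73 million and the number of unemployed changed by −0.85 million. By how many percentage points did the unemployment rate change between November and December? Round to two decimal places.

The unemployment rate changed by −0.39 percentage points.

November: labor force = 189.24 + 7.09 = 196.33; u = 7.09/196.33 = 3.61%.
December: labor force = 187.51 + 6.24 = 193.75; u = 6.24/193.75 = 3.22%.
Change = 3.22% − 3.61% = −0.39 pp.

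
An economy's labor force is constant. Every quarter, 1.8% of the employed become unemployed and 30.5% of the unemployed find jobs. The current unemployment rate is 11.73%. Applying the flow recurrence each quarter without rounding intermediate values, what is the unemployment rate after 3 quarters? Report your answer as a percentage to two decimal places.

With a fixed labor force, u_{t+1} = u_t + s·(1−u_t) − f·u_t = u_t·(1−s−f) + s.
Here 1−s−f = 0.677 and s = 0.018.
u_1 = 0.117300 × 0.677 + 0.018 = 0.097412.
u_2 = 0.097412 × 0.677 + 0.018 = 0.083948.
u_3 = 0.083948 × 0.677 + 0.018 = 0.074833.

Unemployment rate after three quarters ≈ 7.48%.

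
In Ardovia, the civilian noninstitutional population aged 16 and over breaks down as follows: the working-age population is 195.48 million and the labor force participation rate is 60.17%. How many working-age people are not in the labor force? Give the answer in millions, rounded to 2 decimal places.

About 77.86 million are not in the labor force.

Share not in the labor force = 1 − 0.6017 = 0.3983.
Not in labor force = 0.3983 × 195.48 ≈ 77.86 million.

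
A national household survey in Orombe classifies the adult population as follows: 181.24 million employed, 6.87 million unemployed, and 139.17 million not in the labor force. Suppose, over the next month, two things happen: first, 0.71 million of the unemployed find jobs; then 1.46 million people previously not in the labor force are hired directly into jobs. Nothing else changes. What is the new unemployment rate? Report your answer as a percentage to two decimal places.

New unemployment rate ≈ 3.25%.

Initially, labor force = 181.24 + 6.87 = 188.11 million, so u = 6.87/188.11 = 3.65%.
After the first change, unemployed falls and employed rises by 0.71; labor force unchanged → E = 181.95, U = 6.16, labor force = 188.11 million.
After the second change, employed and labor force both rise by 1.46; unemployed unchanged → E = 183.41, U = 6.16, labor force = 189.57 million.
New unemployment rate = 6.16 / 189.57 = 3.25%.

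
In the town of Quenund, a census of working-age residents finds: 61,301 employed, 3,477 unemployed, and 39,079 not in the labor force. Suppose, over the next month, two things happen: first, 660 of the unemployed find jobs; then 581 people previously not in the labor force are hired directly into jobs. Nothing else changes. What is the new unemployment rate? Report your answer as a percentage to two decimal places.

New unemployment rate ≈ 4.31%.

Initially, labor force = 61,301 + 3,477 = 64,778, so u = 3,477/64,778 = 5.37%.
After the first change, unemployed falls and employed rises by 660; labor force unchanged → E = 61,961, U = 2,817, labor force = 64,778.
After the second change, employed and labor force both rise by 581; unemployed unchanged → E = 62,542, U = 2,817, labor force = 65,359.
New unemployment rate = 2,817 / 65,359 = 4.31%.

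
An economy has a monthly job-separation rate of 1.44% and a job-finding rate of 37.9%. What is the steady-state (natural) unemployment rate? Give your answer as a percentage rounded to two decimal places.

At steady state the flows balance: s·E = f·U, so U/(E+U) = s/(s+f).
u* = 1.44 / (1.44 + 37.9) = 1.44 / 39.34 = 3.66%.

Steady-state unemployment rate ≈ 3.66%.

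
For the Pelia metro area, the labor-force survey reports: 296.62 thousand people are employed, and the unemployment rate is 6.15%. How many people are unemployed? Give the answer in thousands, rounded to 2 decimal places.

About 19.44 thousand are unemployed.

Let U be the number unemployed. The labor force is E + U, and U/(E+U) = 0.0615.
So U = 0.0615 × 296.62 / (1 − 0.0615) = 18.2421 / 0.9385 ≈ 19.44 thousand.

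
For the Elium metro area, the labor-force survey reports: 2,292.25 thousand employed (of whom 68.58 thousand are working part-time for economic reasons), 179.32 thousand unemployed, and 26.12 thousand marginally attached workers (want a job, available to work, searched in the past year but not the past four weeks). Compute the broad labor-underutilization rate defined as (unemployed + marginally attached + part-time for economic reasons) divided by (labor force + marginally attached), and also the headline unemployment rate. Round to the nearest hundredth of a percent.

Broad underutilization rate ≈ 10.97%; headline unemployment rate ≈ 7.26%.

Labor force = 2,292.25 + 179.32 = 2,471.57 thousand.
Numerator = 179.32 + 26.12 + 68.58 = 274.02 thousand.
Denominator = 2,471.57 + 26.12 = 2,497.69 thousand.
Broad rate = 274.02 / 2,497.69 = 10.97%.
Headline unemployment rate = 179.32 / 2,471.57 = 7.26%.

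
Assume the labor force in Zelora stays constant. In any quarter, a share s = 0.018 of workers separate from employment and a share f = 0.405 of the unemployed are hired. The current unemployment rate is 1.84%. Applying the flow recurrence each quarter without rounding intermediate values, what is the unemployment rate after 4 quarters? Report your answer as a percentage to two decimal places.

Unemployment rate after four quarters ≈ 3.99%.

With a fixed labor force, u_{t+1} = u_t + s·(1−u_t) − f·u_t = u_t·(1−s−f) + s.
Here 1−s−f = 0.577 and s = 0.018.
u_1 = 0.018400 × 0.577 + 0.018 = 0.028617.
u_2 = 0.028617 × 0.577 + 0.018 = 0.034512.
u_3 = 0.034512 × 0.577 + 0.018 = 0.037913.
u_4 = 0.037913 × 0.577 + 0.018 = 0.039876.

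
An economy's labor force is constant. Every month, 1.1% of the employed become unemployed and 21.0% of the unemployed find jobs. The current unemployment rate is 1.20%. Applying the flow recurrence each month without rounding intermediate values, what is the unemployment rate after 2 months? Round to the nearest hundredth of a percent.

Unemployment rate after two months ≈ 2.69%.

With a fixed labor force, u_{t+1} = u_t + s·(1−u_t) − f·u_t = u_t·(1−s−f) + s.
Here 1−s−f = 0.779 and s = 0.011.
u_1 = 0.012000 × 0.779 + 0.011 = 0.020348.
u_2 = 0.020348 × 0.779 + 0.011 = 0.026851.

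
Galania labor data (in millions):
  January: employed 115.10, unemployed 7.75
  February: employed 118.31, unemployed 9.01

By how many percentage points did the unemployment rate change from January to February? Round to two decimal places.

The unemployment rate changed by +0.77 percentage points.

January: labor force = 115.10 + 7.75 = 122.85; u = 7.75/122.85 = 6.31%.
February: labor force = 118.31 + 9.01 = 127.32; u = 9.01/127.32 = 7.08%.
Change = 7.08% − 6.31% = +0.77 pp.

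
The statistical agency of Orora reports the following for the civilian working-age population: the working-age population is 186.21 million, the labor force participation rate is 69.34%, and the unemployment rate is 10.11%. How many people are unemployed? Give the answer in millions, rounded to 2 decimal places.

About 13.05 million are unemployed.

Labor force = 0.6934 × 186.21 = 129.12 million.
Unemployed = 0.1011 × 129.12 ≈ 13.05 million.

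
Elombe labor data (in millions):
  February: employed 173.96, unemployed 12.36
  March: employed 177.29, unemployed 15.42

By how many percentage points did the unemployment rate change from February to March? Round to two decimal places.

The unemployment rate changed by +1.37 percentage points.

February: labor force = 173.96 + 12.36 = 186.32; u = 12.36/186.32 = 6.63%.
March: labor force = 177.29 + 15.42 = 192.71; u = 15.42/192.71 = 8.00%.
Change = 8.00% − 6.63% = +1.37 pp.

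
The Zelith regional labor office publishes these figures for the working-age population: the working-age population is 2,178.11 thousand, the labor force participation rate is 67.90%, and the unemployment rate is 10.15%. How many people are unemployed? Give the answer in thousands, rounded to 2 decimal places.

Labor force = 0.6790 × 2,178.11 = 1,478.94 thousand.
Unemployed = 0.1015 × 1,478.94 ≈ 150.11 thousand.

About 150.11 thousand are unemployed.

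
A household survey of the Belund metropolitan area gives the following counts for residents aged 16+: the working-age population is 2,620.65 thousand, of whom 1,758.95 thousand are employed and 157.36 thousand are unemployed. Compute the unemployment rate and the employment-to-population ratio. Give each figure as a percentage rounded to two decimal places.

Labor force = employed + unemployed = 1,758.95 + 157.36 = 1,916.31 thousand.
Unemployment rate = 157.36 / 1,916.31 = 8.21%.
Employment-population ratio = 1,758.95 / 2,620.65 = 67.12%.

Unemployment rate ≈ 8.21%; employment-population ratio ≈ 67.12%.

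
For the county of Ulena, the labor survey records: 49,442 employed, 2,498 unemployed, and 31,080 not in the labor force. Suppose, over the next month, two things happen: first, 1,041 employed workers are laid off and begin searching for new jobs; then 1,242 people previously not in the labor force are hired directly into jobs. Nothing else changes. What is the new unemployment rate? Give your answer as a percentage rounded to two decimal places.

Initially, labor force = 49,442 + 2,498 = 51,940, so u = 2,498/51,940 = 4.81%.
After the first change, employed falls and unemployed rises by 1,041; labor force unchanged → E = 48,401, U = 3,539, labor force = 51,940.
After the second change, employed and labor force both rise by 1,242; unemployed unchanged → E = 49,643, U = 3,539, labor force = 53,182.
New unemployment rate = 3,539 / 53,182 = 6.65%.

New unemployment rate ≈ 6.65%.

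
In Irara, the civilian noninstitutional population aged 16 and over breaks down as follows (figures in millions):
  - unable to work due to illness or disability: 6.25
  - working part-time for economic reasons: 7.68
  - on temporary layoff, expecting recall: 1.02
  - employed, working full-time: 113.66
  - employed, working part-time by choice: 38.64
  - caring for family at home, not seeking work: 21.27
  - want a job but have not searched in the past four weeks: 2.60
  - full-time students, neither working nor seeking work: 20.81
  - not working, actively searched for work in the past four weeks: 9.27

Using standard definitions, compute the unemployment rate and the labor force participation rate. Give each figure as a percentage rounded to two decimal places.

Unemployment rate ≈ 6.04%; labor force participation rate ≈ 76.98%.

Employed = 7.68 + 113.66 + 38.64 = 159.98 million (anyone who worked, including part-time for economic reasons, counts as employed).
Unemployed = 1.02 + 9.27 = 10.29 million (jobless and actively searching, or on temporary layoff).
Labor force = 159.98 + 10.29 = 170.27 million.
Not in labor force = 6.25 + 21.27 + 2.60 + 20.81 = 50.93 million (those not working and not actively searching are outside the labor force — including those who want a job but have given up searching).
Civilian working-age population = 170.27 + 50.93 = 221.20 million.
Unemployment rate = 10.29 / 170.27 = 6.04%.
Labor force participation rate = 170.27 / 221.20 = 76.98%.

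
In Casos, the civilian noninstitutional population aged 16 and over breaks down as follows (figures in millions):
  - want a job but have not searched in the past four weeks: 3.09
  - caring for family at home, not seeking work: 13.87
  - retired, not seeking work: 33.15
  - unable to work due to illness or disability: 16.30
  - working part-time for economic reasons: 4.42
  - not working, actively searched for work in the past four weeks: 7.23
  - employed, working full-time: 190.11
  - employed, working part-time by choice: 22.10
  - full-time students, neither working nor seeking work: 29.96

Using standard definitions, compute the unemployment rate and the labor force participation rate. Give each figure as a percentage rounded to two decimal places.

Unemployment rate ≈ 3.23%; labor force participation rate ≈ 69.91%.

Employed = 4.42 + 190.11 + 22.10 = 216.63 million (anyone who worked, including part-time for economic reasons, counts as employed).
Unemployed = 7.23 million.
Labor force = 216.63 + 7.23 = 223.86 million.
Not in labor force = 3.09 + 13.87 + 33.15 + 16.30 + 29.96 = 96.37 million (those not working and not actively searching are outside the labor force — including those who want a job but have given up searching).
Civilian working-age population = 223.86 + 96.37 = 320.23 million.
Unemployment rate = 7.23 / 223.86 = 3.23%.
Labor force participation rate = 223.86 / 320.23 = 69.91%.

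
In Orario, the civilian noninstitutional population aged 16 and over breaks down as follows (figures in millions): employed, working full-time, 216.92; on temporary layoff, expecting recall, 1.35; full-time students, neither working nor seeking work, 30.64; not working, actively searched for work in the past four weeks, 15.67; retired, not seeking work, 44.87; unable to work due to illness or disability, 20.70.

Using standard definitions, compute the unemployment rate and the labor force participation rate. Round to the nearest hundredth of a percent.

Employed = 216.92 million.
Unemployed = 1.35 + 15.67 = 17.02 million (jobless and actively searching, or on temporary layoff).
Labor force = 216.92 + 17.02 = 233.94 million.
Not in labor force = 30.64 + 44.87 + 20.70 = 96.21 million (those not working and not actively searching are outside the labor force).
Civilian working-age population = 233.94 + 96.21 = 330.15 million.
Unemployment rate = 17.02 / 233.94 = 7.28%.
Labor force participation rate = 233.94 / 330.15 = 70.86%.

Unemployment rate ≈ 7.28%; labor force participation rate ≈ 70.86%.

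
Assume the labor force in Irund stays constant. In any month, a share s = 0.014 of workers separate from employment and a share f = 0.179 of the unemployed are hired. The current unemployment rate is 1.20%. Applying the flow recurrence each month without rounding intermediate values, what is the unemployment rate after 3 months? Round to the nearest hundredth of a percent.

With a fixed labor force, u_{t+1} = u_t + s·(1−u_t) − f·u_t = u_t·(1−s−f) + s.
Here 1−s−f = 0.807 and s = 0.014.
u_1 = 0.012000 × 0.807 + 0.014 = 0.023684.
u_2 = 0.023684 × 0.807 + 0.014 = 0.033113.
u_3 = 0.033113 × 0.807 + 0.014 = 0.040722.

Unemployment rate after three months ≈ 4.07%.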